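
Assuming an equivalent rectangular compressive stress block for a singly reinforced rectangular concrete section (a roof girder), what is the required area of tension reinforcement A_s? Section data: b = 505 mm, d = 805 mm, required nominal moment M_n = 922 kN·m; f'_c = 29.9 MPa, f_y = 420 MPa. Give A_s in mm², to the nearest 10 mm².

A_s ≈ 2900 mm²

With M_n = 0.85 f'_c a b (d − a/2), solve the quadratic for a:
a = d − √(d² − 2M_n/(0.85 f'_c b)) = 805 − √(805² − 2 × 922×10⁶/(0.85 × 29.9 × 505)) = 94.82 mm.
A_s = 0.85 f'_c a b / f_y = 0.85 × 29.9 × 94.82 × 505 / 420 = 2897.6 mm².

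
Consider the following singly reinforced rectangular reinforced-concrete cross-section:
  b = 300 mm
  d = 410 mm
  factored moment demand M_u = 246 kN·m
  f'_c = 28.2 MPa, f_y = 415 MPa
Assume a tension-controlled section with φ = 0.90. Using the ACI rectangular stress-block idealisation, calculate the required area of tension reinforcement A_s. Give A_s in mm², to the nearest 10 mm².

A_s ≈ 1850 mm²

M_n = M_u/φ = 246/0.90 = 273.333 kN·m.
With M_n = 0.85 f'_c a b (d − a/2), solve the quadratic for a:
a = d − √(d² − 2M_n/(0.85 f'_c b)) = 410 − √(410² − 2 × 273.333×10⁶/(0.85 × 28.2 × 300)) = 106.55 mm.
A_s = 0.85 f'_c a b / f_y = 0.85 × 28.2 × 106.55 × 300 / 415 = 1846.3 mm².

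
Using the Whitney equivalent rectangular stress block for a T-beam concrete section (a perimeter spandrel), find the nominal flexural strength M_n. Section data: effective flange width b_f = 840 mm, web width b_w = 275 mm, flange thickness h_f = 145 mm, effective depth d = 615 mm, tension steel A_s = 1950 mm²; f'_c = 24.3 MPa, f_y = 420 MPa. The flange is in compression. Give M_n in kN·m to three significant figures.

Tension: T = A_s f_y = 1950 × 420 = 819000 N.
Try a within the flange: a = T/(0.85 f'_c b_f) = 819000/(0.85 × 24.3 × 840) = 47.20 mm.
Since a = 47.20 ≤ h_f = 145 mm, the stress block lies entirely in the flange; analyse as a rectangular beam of width b_f.
M_n = T(d − a/2) = 819000 × (615 − 23.6) = 484.36 × 10⁶ N·mm.
M_n = 484.36 kN·m.

M_n ≈ 484 kN·m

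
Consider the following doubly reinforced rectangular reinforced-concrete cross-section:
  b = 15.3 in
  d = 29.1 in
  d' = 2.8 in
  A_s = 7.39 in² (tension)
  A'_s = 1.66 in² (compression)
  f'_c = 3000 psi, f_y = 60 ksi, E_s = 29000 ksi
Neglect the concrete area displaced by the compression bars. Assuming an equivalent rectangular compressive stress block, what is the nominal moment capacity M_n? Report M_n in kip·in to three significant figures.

Assume both steels yield.
a = (A_s − A'_s) f_y/(0.85 f'_c b) = (7.39 − 1.66) × 60/(0.85 × 3 × 15.3) = 8.812 in.
c = a/β₁ = 8.812/0.85 = 10.367 in; ε'_s = 0.003(c − d')/c = 0.0022 ≥ ε_y = 0.0021, so the compression steel yields.
M_n = (A_s − A'_s) f_y (d − a/2) + A'_s f_y (d − d') = 343.8 × (29.1 − 4.406) + 99.6 × (29.1 − 2.8) = 8489.8 + 2619.5 = 11109.3 kip·in.

M_n ≈ 11100 kip·in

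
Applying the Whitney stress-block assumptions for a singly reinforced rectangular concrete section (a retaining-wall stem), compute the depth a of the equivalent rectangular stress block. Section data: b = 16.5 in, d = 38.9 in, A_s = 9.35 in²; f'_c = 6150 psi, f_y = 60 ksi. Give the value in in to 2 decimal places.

a ≈ 6.50 in

T = A_s f_y = 9.35 × 60 = 561 kips.
a = T/(0.85 f'_c b) = 561/(0.85 × 6.15 × 16.5) = 6.50 in.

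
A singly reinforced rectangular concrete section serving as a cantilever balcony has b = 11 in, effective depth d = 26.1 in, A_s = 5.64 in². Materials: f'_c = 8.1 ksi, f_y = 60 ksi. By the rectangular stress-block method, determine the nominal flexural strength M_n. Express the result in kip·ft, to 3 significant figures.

T = A_s f_y = 5.64 × 60 = 338.4 kips.
a = T/(0.85 f'_c b) = 338.4/(0.85 × 8.1 × 11) = 4.468 in.
M_n = T(d − a/2) = 338.4 × (26.1 − 2.234) = 8076.3 kip·in = 8076.3/12 = 673.03 kip·ft.

M_n ≈ 673 kip·ft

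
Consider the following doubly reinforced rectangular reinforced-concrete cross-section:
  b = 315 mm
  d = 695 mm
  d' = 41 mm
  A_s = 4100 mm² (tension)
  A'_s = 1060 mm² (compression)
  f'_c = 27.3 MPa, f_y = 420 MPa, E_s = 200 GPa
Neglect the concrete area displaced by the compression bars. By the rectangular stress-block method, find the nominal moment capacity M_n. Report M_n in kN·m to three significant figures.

Assume both tension and compression steel yield.
Net tension couple steel: A_s − A'_s = 3040 mm².
a = (A_s − A'_s) f_y / (0.85 f'_c b) = 1276800/(0.85 × 27.3 × 315) = 174.67 mm.
c = a/β₁ = 174.67/0.85 = 205.49 mm; ε'_s = 0.003(c − d')/c = 0.0024 ≥ f_y/E_s = 0.0021, so compression steel does yield.
M_n = (A_s − A'_s) f_y (d − a/2) + A'_s f_y (d − d') = [1276800 × (695 − 87.335) + 445200 × (695 − 41)] × 10⁻⁶ = 775.87 + 291.16 = 1067.03 kN·m.

M_n ≈ 1070 kN·m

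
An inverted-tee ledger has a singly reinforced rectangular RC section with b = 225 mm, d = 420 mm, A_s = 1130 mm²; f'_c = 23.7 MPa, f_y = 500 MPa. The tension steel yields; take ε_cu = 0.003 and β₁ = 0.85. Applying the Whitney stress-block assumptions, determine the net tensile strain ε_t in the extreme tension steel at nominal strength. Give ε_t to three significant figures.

ε_t ≈ 0.00559

a = A_s f_y/(0.85 f'_c b) = 124.65 mm.
β₁ = 0.85, so c = a/β₁ = 124.65/0.85 = 146.65 mm.
From the linear strain diagram with ε_cu = 0.003: ε_t = 0.003 (d − c)/c = 0.003 × (420 − 146.65)/146.65 = 0.00559.
Since ε_t ≥ 0.005, the section is tension-controlled.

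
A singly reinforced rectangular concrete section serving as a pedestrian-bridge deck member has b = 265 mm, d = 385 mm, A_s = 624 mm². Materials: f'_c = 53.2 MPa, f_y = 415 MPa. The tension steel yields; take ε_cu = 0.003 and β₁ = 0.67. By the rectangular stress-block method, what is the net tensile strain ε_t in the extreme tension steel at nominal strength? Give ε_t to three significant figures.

ε_t ≈ 0.0328

a = A_s f_y/(0.85 f'_c b) = 21.61 mm.
β₁ = 0.67, so c = a/β₁ = 21.61/0.67 = 32.25 mm.
From the linear strain diagram with ε_cu = 0.003: ε_t = 0.003 (d − c)/c = 0.003 × (385 − 32.25)/32.25 = 0.0328.
Since ε_t ≥ 0.005, the section is tension-controlled.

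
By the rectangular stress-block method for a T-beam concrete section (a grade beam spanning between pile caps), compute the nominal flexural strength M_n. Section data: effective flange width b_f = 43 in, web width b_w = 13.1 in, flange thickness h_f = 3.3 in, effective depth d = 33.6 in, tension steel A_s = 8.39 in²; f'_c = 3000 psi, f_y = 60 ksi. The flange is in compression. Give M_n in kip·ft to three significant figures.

Tension: T = A_s f_y = 8.39 × 60 = 503.4 kips.
Try a within the flange: a = T/(0.85 f'_c b_f) = 503.4/(0.85 × 3 × 43) = 4.591 in.
a = 4.591 > h_f = 3.3 in: the block extends into the web. Split into flange-overhang and web parts.
C_f = 0.85 f'_c (b_f − b_w) h_f = 0.85 × 3 × (43 − 13.1) × 3.3 = 251.6 kips.
Remaining web compression depth: a_w = (T − C_f)/(0.85 f'_c b_w) = (503.4 − 251.6)/(0.85 × 3 × 13.1) = 7.538 in.
M_n = C_f(d − h_f/2) + (T − C_f)(d − a_w/2) = 251.6 × (33.6 − 1.65) + 251.8 × (33.6 − 3.769) = 8038.6 + 7511.4 = 15550.0 kip·in.
M_n = 15550.0/12 = 1295.83 kip·ft.

M_n ≈ 1300 kip·ft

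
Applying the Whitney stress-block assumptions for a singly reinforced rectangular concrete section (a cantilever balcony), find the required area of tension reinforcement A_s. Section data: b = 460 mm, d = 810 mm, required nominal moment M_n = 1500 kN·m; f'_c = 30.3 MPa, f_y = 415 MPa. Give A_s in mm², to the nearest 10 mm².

With M_n = 0.85 f'_c a b (d − a/2), solve the quadratic for a:
a = d − √(d² − 2M_n/(0.85 f'_c b)) = 810 − √(810² − 2 × 1500×10⁶/(0.85 × 30.3 × 460)) = 175.27 mm.
A_s = 0.85 f'_c a b / f_y = 0.85 × 30.3 × 175.27 × 460 / 415 = 5003.6 mm².

A_s ≈ 5000 mm²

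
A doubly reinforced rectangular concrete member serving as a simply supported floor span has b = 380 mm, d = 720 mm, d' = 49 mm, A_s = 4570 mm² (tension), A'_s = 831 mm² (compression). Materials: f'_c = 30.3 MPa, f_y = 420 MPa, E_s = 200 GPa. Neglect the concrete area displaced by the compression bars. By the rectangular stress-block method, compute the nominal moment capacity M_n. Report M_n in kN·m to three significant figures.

M_n ≈ 1240 kN·m

Assume both tension and compression steel yield.
Net tension couple steel: A_s − A'_s = 3739 mm².
a = (A_s − A'_s) f_y / (0.85 f'_c b) = 1570380/(0.85 × 30.3 × 380) = 160.46 mm.
c = a/β₁ = 160.46/0.834 = 192.40 mm; ε'_s = 0.003(c − d')/c = 0.0022 ≥ f_y/E_s = 0.0021, so compression steel does yield.
M_n = (A_s − A'_s) f_y (d − a/2) + A'_s f_y (d − d') = [1570380 × (720 − 80.23) + 349020 × (720 − 49)] × 10⁻⁶ = 1004.68 + 234.19 = 1238.87 kN·m.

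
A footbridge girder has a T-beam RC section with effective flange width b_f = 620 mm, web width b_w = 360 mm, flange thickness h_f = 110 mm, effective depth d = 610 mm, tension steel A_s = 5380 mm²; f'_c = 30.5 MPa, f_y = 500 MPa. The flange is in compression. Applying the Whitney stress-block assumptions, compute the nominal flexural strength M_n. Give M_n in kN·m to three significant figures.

M_n ≈ 1400 kN·m

Tension: T = A_s f_y = 5380 × 500 = 2690000 N.
Try a within the flange: a = T/(0.85 f'_c b_f) = 2690000/(0.85 × 30.5 × 620) = 167.36 mm.
a = 167.36 > h_f = 110 mm: the block extends into the web. Split into flange-overhang and web parts.
C_f = 0.85 f'_c (b_f − b_w) h_f = 0.85 × 30.5 × (620 − 360) × 110 = 741455 N.
Remaining web compression depth: a_w = (T − C_f)/(0.85 f'_c b_w) = (2690000 − 741455)/(0.85 × 30.5 × 360) = 208.78 mm.
M_n = C_f(d − h_f/2) + (T − C_f)(d − a_w/2) = 741455 × (610 − 55) + 1948545 × (610 − 104.39) = 411.51 + 985.20 = 1396.71 × 10⁶ N·mm.
M_n = 1396.71 kN·m.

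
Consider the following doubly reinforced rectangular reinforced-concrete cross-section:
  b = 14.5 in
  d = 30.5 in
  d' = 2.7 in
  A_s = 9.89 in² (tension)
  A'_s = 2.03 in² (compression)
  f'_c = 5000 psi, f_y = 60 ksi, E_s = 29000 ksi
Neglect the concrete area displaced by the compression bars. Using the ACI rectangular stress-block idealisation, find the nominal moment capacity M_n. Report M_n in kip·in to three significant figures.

M_n ≈ 16000 kip·in

Assume both steels yield.
a = (A_s − A'_s) f_y/(0.85 f'_c b) = (9.89 − 2.03) × 60/(0.85 × 5 × 14.5) = 7.653 in.
c = a/β₁ = 7.653/0.8 = 9.566 in; ε'_s = 0.003(c − d')/c = 0.0022 ≥ ε_y = 0.0021, so the compression steel yields.
M_n = (A_s − A'_s) f_y (d − a/2) + A'_s f_y (d − d') = 471.6 × (30.5 − 3.8265) + 121.8 × (30.5 − 2.7) = 12579.2 + 3386.0 = 15965.2 kip·in.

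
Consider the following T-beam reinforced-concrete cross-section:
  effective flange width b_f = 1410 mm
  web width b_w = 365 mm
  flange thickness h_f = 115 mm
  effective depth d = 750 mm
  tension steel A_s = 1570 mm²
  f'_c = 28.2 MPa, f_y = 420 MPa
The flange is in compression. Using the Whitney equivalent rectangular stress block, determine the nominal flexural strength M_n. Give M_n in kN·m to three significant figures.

M_n ≈ 488 kN·m

Tension: T = A_s f_y = 1570 × 420 = 659400 N.
Try a within the flange: a = T/(0.85 f'_c b_f) = 659400/(0.85 × 28.2 × 1410) = 19.51 mm.
Since a = 19.51 ≤ h_f = 115 mm, the stress block lies entirely in the flange; analyse as a rectangular beam of width b_f.
M_n = T(d − a/2) = 659400 × (750 − 9.755) = 488.12 × 10⁶ N·mm.
M_n = 488.12 kN·m.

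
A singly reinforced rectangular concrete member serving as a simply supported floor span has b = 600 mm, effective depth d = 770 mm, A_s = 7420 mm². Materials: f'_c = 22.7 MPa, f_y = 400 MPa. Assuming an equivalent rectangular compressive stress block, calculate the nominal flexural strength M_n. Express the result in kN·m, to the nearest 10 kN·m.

T = A_s f_y = 7420 × 400 = 2968000 N = 2968 kN.
From C = T: a = T/(0.85 f'_c b) = 2968000/(0.85 × 22.7 × 600) = 256.37 mm.
M_n = T(d − a/2) = 2968 kN × (770 − 128.185) mm = 1904.91 kN·m.

M_n ≈ 1900 kN·m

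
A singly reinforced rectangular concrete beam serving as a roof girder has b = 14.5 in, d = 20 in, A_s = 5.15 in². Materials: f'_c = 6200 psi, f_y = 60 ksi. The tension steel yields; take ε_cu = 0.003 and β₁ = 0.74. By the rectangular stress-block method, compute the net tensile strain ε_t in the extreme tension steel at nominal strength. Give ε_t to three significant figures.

a = A_s f_y/(0.85 f'_c b) = 4.044 in.
β₁ = 0.74, so c = a/β₁ = 4.044/0.74 = 5.465 in.
From the linear strain diagram with ε_cu = 0.003: ε_t = 0.003 (d − c)/c = 0.003 × (20 − 5.465)/5.465 = 0.00798.
Since ε_t ≥ 0.005, the section is tension-controlled.

ε_t ≈ 0.00798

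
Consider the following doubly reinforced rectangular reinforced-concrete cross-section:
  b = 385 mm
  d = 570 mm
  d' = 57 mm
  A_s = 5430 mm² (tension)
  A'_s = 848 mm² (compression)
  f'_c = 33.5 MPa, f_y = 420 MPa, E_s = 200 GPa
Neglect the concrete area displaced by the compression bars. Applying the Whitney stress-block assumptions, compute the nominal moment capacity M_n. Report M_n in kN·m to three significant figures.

M_n ≈ 1110 kN·m

Assume both tension and compression steel yield.
Net tension couple steel: A_s − A'_s = 4582 mm².
a = (A_s − A'_s) f_y / (0.85 f'_c b) = 1924440/(0.85 × 33.5 × 385) = 175.54 mm.
c = a/β₁ = 175.54/0.811 = 216.45 mm; ε'_s = 0.003(c − d')/c = 0.0022 ≥ f_y/E_s = 0.0021, so compression steel does yield.
M_n = (A_s − A'_s) f_y (d − a/2) + A'_s f_y (d − d') = [1924440 × (570 − 87.77) + 356160 × (570 − 57)] × 10⁻⁶ = 928.02 + 182.71 = 1110.73 kN·m.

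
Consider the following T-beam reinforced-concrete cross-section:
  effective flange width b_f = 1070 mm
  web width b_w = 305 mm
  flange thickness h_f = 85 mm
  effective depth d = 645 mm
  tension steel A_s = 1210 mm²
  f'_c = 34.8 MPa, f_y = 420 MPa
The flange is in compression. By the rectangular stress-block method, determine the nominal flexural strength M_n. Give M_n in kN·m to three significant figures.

Tension: T = A_s f_y = 1210 × 420 = 508200 N.
Try a within the flange: a = T/(0.85 f'_c b_f) = 508200/(0.85 × 34.8 × 1070) = 16.06 mm.
Since a = 16.06 ≤ h_f = 85 mm, the stress block lies entirely in the flange; analyse as a rectangular beam of width b_f.
M_n = T(d − a/2) = 508200 × (645 − 8.03) = 323.71 × 10⁶ N·mm.
M_n = 323.71 kN·m.

M_n ≈ 324 kN·m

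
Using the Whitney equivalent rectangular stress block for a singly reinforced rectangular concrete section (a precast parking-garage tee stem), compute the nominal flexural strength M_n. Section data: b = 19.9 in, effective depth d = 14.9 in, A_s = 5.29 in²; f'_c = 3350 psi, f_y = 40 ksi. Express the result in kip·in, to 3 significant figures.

M_n ≈ 2760 kip·in

T = A_s f_y = 5.29 × 40 = 211.6 kips.
a = T/(0.85 f'_c b) = 211.6/(0.85 × 3.35 × 19.9) = 3.734 in.
M_n = T(d − a/2) = 211.6 × (14.9 − 1.867) = 2757.8 kip·in.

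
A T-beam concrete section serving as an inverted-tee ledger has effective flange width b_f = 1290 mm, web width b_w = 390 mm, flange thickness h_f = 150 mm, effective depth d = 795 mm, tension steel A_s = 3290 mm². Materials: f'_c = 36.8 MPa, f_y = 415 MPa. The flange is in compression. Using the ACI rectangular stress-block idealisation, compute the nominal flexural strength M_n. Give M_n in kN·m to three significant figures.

Tension: T = A_s f_y = 3290 × 415 = 1365350 N.
Try a within the flange: a = T/(0.85 f'_c b_f) = 1365350/(0.85 × 36.8 × 1290) = 33.84 mm.
Since a = 33.84 ≤ h_f = 150 mm, the stress block lies entirely in the flange; analyse as a rectangular beam of width b_f.
M_n = T(d − a/2) = 1365350 × (795 − 16.92) = 1062.35 × 10⁶ N·mm.
M_n = 1062.35 kN·m.

M_n ≈ 1060 kN·m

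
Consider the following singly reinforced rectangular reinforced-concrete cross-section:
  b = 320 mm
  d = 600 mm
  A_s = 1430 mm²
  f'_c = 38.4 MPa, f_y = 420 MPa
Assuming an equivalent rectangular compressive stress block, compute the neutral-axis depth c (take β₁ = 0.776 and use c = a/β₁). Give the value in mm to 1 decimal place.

c ≈ 74.1 mm

T = A_s f_y = 1430 × 420 = 600600 N = 600.6 kN.
Setting C = 0.85 f'_c a b equal to T: a = 600600/(0.85 × 38.4 × 320) = 57.502 mm.
With β₁ = 0.776, c = a/β₁ = 57.502/0.776 = 74.1 mm.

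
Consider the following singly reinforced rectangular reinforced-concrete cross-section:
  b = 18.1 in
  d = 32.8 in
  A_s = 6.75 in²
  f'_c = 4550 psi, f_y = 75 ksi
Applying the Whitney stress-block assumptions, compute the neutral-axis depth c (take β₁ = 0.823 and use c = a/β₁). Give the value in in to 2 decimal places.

T = A_s f_y = 6.75 × 75 = 506.25 kips.
a = T/(0.85 f'_c b) = 506.25/(0.85 × 4.55 × 18.1) = 7.2320 in.
With β₁ = 0.823, c = a/β₁ = 7.2320/0.823 = 8.79 in.

c ≈ 8.79 in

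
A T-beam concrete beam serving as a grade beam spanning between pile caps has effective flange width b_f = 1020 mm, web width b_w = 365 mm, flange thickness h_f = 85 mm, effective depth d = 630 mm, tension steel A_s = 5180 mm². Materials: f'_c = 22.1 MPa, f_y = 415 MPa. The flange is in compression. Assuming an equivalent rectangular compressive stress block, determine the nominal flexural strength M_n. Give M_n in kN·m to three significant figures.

M_n ≈ 1220 kN·m

Tension: T = A_s f_y = 5180 × 415 = 2149700 N.
Try a within the flange: a = T/(0.85 f'_c b_f) = 2149700/(0.85 × 22.1 × 1020) = 112.19 mm.
a = 112.19 > h_f = 85 mm: the block extends into the web. Split into flange-overhang and web parts.
C_f = 0.85 f'_c (b_f − b_w) h_f = 0.85 × 22.1 × (1020 − 365) × 85 = 1045855 N.
Remaining web compression depth: a_w = (T − C_f)/(0.85 f'_c b_w) = (2149700 − 1045855)/(0.85 × 22.1 × 365) = 160.99 mm.
M_n = C_f(d − h_f/2) + (T − C_f)(d − a_w/2) = 1045855 × (630 − 42.5) + 1103845 × (630 − 80.495) = 614.44 + 606.57 = 1221.01 × 10⁶ N·mm.
M_n = 1221.01 kN·m.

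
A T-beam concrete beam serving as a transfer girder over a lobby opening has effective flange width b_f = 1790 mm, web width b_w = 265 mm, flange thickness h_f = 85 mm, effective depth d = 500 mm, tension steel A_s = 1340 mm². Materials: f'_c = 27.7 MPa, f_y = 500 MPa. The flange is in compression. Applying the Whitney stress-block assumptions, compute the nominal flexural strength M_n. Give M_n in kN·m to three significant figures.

M_n ≈ 330 kN·m

Tension: T = A_s f_y = 1340 × 500 = 670000 N.
Try a within the flange: a = T/(0.85 f'_c b_f) = 670000/(0.85 × 27.7 × 1790) = 15.90 mm.
Since a = 15.90 ≤ h_f = 85 mm, the stress block lies entirely in the flange; analyse as a rectangular beam of width b_f.
M_n = T(d − a/2) = 670000 × (500 − 7.95) = 329.67 × 10⁶ N·mm.
M_n = 329.67 kN·m.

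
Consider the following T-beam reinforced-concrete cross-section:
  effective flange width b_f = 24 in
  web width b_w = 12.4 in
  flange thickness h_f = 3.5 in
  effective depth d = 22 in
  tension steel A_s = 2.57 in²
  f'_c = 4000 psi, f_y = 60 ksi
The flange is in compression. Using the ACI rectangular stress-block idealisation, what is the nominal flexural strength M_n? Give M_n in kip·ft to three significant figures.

M_n ≈ 271 kip·ft

Tension: T = A_s f_y = 2.57 × 60 = 154.2 kips.
Try a within the flange: a = T/(0.85 f'_c b_f) = 154.2/(0.85 × 4 × 24) = 1.890 in.
Since a = 1.890 ≤ h_f = 3.5 in, the stress block lies entirely in the flange; analyse as a rectangular beam of width b_f.
M_n = T(d − a/2) = 154.2 × (22 − 0.945) = 3246.7 kip·in.
M_n = 3246.7/12 = 270.56 kip·ft.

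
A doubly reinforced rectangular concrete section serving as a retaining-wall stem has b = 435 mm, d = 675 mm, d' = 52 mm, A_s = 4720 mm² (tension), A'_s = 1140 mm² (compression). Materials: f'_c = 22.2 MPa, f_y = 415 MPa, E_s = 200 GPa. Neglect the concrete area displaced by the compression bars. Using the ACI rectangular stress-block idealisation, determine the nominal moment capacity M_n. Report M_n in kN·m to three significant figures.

Assume both tension and compression steel yield.
Net tension couple steel: A_s − A'_s = 3580 mm².
a = (A_s − A'_s) f_y / (0.85 f'_c b) = 1485700/(0.85 × 22.2 × 435) = 181.00 mm.
c = a/β₁ = 181.00/0.85 = 212.94 mm; ε'_s = 0.003(c − d')/c = 0.0023 ≥ f_y/E_s = 0.0021, so compression steel does yield.
M_n = (A_s − A'_s) f_y (d − a/2) + A'_s f_y (d − d') = [1485700 × (675 − 90.5) + 473100 × (675 − 52)] × 10⁻⁶ = 868.39 + 294.74 = 1163.13 kN·m.

M_n ≈ 1160 kN·m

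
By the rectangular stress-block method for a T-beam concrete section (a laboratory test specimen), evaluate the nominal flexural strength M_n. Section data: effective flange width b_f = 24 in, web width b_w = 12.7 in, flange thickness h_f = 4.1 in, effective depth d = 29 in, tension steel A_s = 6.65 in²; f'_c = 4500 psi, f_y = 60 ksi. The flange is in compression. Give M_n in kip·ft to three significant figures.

M_n ≈ 892 kip·ft

Tension: T = A_s f_y = 6.65 × 60 = 399 kips.
Try a within the flange: a = T/(0.85 f'_c b_f) = 399/(0.85 × 4.5 × 24) = 4.346 in.
a = 4.346 > h_f = 4.1 in: the block extends into the web. Split into flange-overhang and web parts.
C_f = 0.85 f'_c (b_f − b_w) h_f = 0.85 × 4.5 × (24 − 12.7) × 4.1 = 177.2 kips.
Remaining web compression depth: a_w = (T − C_f)/(0.85 f'_c b_w) = (399 − 177.2)/(0.85 × 4.5 × 12.7) = 4.566 in.
M_n = C_f(d − h_f/2) + (T − C_f)(d − a_w/2) = 177.2 × (29 − 2.05) + 221.8 × (29 − 2.283) = 4775.5 + 5925.8 = 10701.3 kip·in.
M_n = 10701.3/12 = 891.78 kip·ft.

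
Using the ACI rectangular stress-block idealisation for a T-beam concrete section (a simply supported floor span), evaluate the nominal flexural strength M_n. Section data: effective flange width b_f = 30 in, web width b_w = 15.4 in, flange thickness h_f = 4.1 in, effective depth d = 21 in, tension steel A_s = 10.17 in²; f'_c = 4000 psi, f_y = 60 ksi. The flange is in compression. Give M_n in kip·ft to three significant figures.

M_n ≈ 901 kip·ft

Tension: T = A_s f_y = 10.17 × 60 = 610.2 kips.
Try a within the flange: a = T/(0.85 f'_c b_f) = 610.2/(0.85 × 4 × 30) = 5.982 in.
a = 5.982 > h_f = 4.1 in: the block extends into the web. Split into flange-overhang and web parts.
C_f = 0.85 f'_c (b_f − b_w) h_f = 0.85 × 4 × (30 − 15.4) × 4.1 = 203.5 kips.
Remaining web compression depth: a_w = (T − C_f)/(0.85 f'_c b_w) = (610.2 − 203.5)/(0.85 × 4 × 15.4) = 7.767 in.
M_n = C_f(d − h_f/2) + (T − C_f)(d − a_w/2) = 203.5 × (21 − 2.05) + 406.7 × (21 − 3.8835) = 3856.3 + 6961.3 = 10817.6 kip·in.
M_n = 10817.6/12 = 901.47 kip·ft.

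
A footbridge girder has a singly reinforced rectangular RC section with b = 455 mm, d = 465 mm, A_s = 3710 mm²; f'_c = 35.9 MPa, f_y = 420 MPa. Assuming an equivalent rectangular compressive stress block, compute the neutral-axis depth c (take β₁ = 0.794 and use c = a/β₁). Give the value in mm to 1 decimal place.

c ≈ 141.3 mm

T = A_s f_y = 3710 × 420 = 1558200 N = 1558.2 kN.
Setting C = 0.85 f'_c a b equal to T: a = 1558200/(0.85 × 35.9 × 455) = 112.227 mm.
With β₁ = 0.794, c = a/β₁ = 112.227/0.794 = 141.3 mm.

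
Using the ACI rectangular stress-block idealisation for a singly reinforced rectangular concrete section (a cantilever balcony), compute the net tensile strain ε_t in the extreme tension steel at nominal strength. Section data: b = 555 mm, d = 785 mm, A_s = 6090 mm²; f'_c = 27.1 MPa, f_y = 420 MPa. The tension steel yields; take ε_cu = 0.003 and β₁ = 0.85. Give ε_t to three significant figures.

a = A_s f_y/(0.85 f'_c b) = 200.07 mm.
β₁ = 0.85, so c = a/β₁ = 200.07/0.85 = 235.38 mm.
From the linear strain diagram with ε_cu = 0.003: ε_t = 0.003 (d − c)/c = 0.003 × (785 − 235.38)/235.38 = 0.00701.
Since ε_t ≥ 0.005, the section is tension-controlled.

ε_t ≈ 0.00701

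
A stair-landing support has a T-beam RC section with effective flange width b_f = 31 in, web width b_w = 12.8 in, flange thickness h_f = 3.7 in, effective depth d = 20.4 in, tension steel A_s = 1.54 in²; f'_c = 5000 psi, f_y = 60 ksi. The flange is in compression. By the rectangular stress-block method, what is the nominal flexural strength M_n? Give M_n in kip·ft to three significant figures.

Tension: T = A_s f_y = 1.54 × 60 = 92.4 kips.
Try a within the flange: a = T/(0.85 f'_c b_f) = 92.4/(0.85 × 5 × 31) = 0.701 in.
Since a = 0.701 ≤ h_f = 3.7 in, the stress block lies entirely in the flange; analyse as a rectangular beam of width b_f.
M_n = T(d − a/2) = 92.4 × (20.4 − 0.3505) = 1852.6 kip·in.
M_n = 1852.6/12 = 154.38 kip·ft.

M_n ≈ 154 kip·ft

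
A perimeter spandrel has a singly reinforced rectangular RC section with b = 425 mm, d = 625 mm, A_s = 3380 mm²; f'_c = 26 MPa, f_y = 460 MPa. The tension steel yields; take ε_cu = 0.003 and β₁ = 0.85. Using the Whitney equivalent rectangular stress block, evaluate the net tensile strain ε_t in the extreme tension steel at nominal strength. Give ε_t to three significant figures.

ε_t ≈ 0.00663

a = A_s f_y/(0.85 f'_c b) = 165.54 mm.
β₁ = 0.85, so c = a/β₁ = 165.54/0.85 = 194.75 mm.
From the linear strain diagram with ε_cu = 0.003: ε_t = 0.003 (d − c)/c = 0.003 × (625 − 194.75)/194.75 = 0.00663.
Since ε_t ≥ 0.005, the section is tension-controlled.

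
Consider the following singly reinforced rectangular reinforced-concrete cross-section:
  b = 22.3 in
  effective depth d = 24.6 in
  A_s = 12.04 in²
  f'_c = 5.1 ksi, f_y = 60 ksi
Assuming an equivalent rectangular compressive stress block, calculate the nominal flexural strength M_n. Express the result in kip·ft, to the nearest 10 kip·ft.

T = A_s f_y = 12.04 × 60 = 722.4 kips.
a = T/(0.85 f'_c b) = 722.4/(0.85 × 5.1 × 22.3) = 7.473 in.
M_n = T(d − a/2) = 722.4 × (24.6 − 3.7365) = 15071.8 kip·in = 15071.8/12 = 1255.98 kip·ft.

M_n ≈ 1260 kip·ft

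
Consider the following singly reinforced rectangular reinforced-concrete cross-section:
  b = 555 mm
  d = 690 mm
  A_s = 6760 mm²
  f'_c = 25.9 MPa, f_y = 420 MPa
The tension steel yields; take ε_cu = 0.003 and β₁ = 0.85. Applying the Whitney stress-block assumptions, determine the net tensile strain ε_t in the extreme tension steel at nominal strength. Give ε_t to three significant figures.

a = A_s f_y/(0.85 f'_c b) = 232.37 mm.
β₁ = 0.85, so c = a/β₁ = 232.37/0.85 = 273.38 mm.
From the linear strain diagram with ε_cu = 0.003: ε_t = 0.003 (d − c)/c = 0.003 × (690 − 273.38)/273.38 = 0.00457.
ε_t is between 0.004 and 0.005 — transition zone.

ε_t ≈ 0.00457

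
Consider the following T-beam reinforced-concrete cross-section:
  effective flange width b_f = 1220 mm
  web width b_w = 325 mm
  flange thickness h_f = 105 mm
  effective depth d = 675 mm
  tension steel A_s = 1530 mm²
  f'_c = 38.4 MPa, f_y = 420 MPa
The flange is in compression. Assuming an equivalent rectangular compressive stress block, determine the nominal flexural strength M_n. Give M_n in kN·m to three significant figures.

M_n ≈ 429 kN·m

Tension: T = A_s f_y = 1530 × 420 = 642600 N.
Try a within the flange: a = T/(0.85 f'_c b_f) = 642600/(0.85 × 38.4 × 1220) = 16.14 mm.
Since a = 16.14 ≤ h_f = 105 mm, the stress block lies entirely in the flange; analyse as a rectangular beam of width b_f.
M_n = T(d − a/2) = 642600 × (675 − 8.07) = 428.57 × 10⁶ N·mm.
M_n = 428.57 kN·m.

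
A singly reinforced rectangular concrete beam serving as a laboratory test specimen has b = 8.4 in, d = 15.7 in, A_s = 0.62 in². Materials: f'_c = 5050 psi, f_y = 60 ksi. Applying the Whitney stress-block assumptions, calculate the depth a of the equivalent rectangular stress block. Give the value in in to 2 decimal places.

T = A_s f_y = 0.62 × 60 = 37.2 kips.
a = T/(0.85 f'_c b) = 37.2/(0.85 × 5.05 × 8.4) = 1.03 in.

a ≈ 1.03 in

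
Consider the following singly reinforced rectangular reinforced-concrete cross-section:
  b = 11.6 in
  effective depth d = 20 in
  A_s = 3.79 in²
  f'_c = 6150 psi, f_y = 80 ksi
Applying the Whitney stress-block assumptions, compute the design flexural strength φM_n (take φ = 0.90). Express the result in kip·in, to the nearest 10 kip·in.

T = A_s f_y = 3.79 × 80 = 303.2 kips.
a = T/(0.85 f'_c b) = 303.2/(0.85 × 6.15 × 11.6) = 5.000 in.
M_n = T(d − a/2) = 303.2 × (20 − 2.5) = 5306.0 kip·in.
φM_n = 0.90 × 5306.0 = 4775.4 kip·in.

φM_n ≈ 4780 kip·in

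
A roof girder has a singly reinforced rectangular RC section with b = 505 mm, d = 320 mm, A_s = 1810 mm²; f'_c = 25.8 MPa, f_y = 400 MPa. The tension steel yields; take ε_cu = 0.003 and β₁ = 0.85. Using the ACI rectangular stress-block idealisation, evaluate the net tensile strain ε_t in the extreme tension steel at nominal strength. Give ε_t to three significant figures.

a = A_s f_y/(0.85 f'_c b) = 65.37 mm.
β₁ = 0.85, so c = a/β₁ = 65.37/0.85 = 76.91 mm.
From the linear strain diagram with ε_cu = 0.003: ε_t = 0.003 (d − c)/c = 0.003 × (320 − 76.91)/76.91 = 0.00948.
Since ε_t ≥ 0.005, the section is tension-controlled.

ε_t ≈ 0.00948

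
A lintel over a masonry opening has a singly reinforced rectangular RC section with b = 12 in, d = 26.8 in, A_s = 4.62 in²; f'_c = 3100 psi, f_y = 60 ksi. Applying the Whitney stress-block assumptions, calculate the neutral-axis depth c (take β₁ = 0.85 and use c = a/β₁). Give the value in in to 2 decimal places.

c ≈ 10.31 in

T = A_s f_y = 4.62 × 60 = 277.2 kips.
a = T/(0.85 f'_c b) = 277.2/(0.85 × 3.1 × 12) = 8.7666 in.
With β₁ = 0.85, c = a/β₁ = 8.7666/0.85 = 10.31 in.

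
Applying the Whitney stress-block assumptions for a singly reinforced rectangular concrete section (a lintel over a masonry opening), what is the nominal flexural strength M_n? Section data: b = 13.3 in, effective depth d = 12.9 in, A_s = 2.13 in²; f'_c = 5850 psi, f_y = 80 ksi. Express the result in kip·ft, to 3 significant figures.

T = A_s f_y = 2.13 × 80 = 170.4 kips.
a = T/(0.85 f'_c b) = 170.4/(0.85 × 5.85 × 13.3) = 2.577 in.
M_n = T(d − a/2) = 170.4 × (12.9 − 1.2885) = 1978.6 kip·in = 1978.6/12 = 164.88 kip·ft.

M_n ≈ 165 kip·ft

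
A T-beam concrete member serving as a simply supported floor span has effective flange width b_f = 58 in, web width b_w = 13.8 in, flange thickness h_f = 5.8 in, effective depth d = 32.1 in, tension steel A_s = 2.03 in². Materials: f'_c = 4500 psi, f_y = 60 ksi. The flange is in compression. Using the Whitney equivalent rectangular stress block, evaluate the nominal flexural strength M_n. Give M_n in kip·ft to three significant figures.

Tension: T = A_s f_y = 2.03 × 60 = 121.8 kips.
Try a within the flange: a = T/(0.85 f'_c b_f) = 121.8/(0.85 × 4.5 × 58) = 0.549 in.
Since a = 0.549 ≤ h_f = 5.8 in, the stress block lies entirely in the flange; analyse as a rectangular beam of width b_f.
M_n = T(d − a/2) = 121.8 × (32.1 − 0.2745) = 3876.3 kip·in.
M_n = 3876.3/12 = 323.03 kip·ft.

M_n ≈ 323 kip·ft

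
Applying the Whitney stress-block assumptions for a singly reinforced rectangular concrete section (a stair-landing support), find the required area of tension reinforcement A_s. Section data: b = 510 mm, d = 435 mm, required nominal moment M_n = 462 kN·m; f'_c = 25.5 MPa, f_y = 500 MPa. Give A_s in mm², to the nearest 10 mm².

A_s ≈ 2430 mm²

With M_n = 0.85 f'_c a b (d − a/2), solve the quadratic for a:
a = d − √(d² − 2M_n/(0.85 f'_c b)) = 435 − √(435² − 2 × 462×10⁶/(0.85 × 25.5 × 510)) = 109.98 mm.
A_s = 0.85 f'_c a b / f_y = 0.85 × 25.5 × 109.98 × 510 / 500 = 2431.5 mm².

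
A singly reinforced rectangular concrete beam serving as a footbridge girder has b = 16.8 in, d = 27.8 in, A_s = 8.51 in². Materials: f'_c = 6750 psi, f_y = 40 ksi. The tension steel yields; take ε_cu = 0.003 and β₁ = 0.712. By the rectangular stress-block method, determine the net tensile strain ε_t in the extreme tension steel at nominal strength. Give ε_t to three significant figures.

ε_t ≈ 0.0138

a = A_s f_y/(0.85 f'_c b) = 3.531 in.
β₁ = 0.712, so c = a/β₁ = 3.531/0.712 = 4.959 in.
From the linear strain diagram with ε_cu = 0.003: ε_t = 0.003 (d − c)/c = 0.003 × (27.8 − 4.959)/4.959 = 0.0138.
Since ε_t ≥ 0.005, the section is tension-controlled.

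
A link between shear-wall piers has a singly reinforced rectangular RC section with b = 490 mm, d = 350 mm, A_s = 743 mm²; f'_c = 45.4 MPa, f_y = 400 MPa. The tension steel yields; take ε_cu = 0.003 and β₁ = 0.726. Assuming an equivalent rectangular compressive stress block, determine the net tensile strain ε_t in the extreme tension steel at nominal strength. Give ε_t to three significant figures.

a = A_s f_y/(0.85 f'_c b) = 15.72 mm.
β₁ = 0.726, so c = a/β₁ = 15.72/0.726 = 21.65 mm.
From the linear strain diagram with ε_cu = 0.003: ε_t = 0.003 (d − c)/c = 0.003 × (350 − 21.65)/21.65 = 0.0455.
Since ε_t ≥ 0.005, the section is tension-controlled.

ε_t ≈ 0.0455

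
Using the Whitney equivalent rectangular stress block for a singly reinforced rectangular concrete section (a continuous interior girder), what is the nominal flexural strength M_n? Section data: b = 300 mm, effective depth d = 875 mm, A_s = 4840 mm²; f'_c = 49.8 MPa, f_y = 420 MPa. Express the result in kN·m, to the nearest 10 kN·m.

T = A_s f_y = 4840 × 420 = 2032800 N = 2032.8 kN.
From C = T: a = T/(0.85 f'_c b) = 2032800/(0.85 × 49.8 × 300) = 160.08 mm.
M_n = T(d − a/2) = 2032.8 kN × (875 − 80.04) mm = 1615.99 kN·m.

M_n ≈ 1620 kN·m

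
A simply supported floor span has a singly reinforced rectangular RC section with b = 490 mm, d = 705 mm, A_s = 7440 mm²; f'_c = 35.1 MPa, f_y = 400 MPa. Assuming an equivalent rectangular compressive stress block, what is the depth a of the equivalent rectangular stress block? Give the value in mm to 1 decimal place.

a ≈ 203.6 mm

T = A_s f_y = 7440 × 400 = 2976000 N = 2976 kN.
Setting C = 0.85 f'_c a b equal to T: a = 2976000/(0.85 × 35.1 × 490) = 203.6 mm.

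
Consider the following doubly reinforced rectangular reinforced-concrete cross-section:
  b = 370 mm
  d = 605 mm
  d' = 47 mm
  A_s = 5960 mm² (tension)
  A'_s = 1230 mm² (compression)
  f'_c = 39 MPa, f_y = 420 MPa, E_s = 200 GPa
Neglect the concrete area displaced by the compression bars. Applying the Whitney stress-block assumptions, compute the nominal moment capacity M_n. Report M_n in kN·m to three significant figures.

Assume both tension and compression steel yield.
Net tension couple steel: A_s − A'_s = 4730 mm².
a = (A_s − A'_s) f_y / (0.85 f'_c b) = 1986600/(0.85 × 39 × 370) = 161.97 mm.
c = a/β₁ = 161.97/0.771 = 210.08 mm; ε'_s = 0.003(c − d')/c = 0.0023 ≥ f_y/E_s = 0.0021, so compression steel does yield.
M_n = (A_s − A'_s) f_y (d − a/2) + A'_s f_y (d − d') = [1986600 × (605 − 80.985) + 516600 × (605 − 47)] × 10⁻⁶ = 1041.01 + 288.26 = 1329.27 kN·m.

M_n ≈ 1330 kN·m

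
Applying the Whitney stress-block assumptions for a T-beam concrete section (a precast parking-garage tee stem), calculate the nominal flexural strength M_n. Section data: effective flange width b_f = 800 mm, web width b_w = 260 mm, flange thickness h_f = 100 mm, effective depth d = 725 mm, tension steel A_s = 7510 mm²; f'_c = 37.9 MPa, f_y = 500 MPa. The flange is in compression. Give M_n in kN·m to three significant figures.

M_n ≈ 2390 kN·m

Tension: T = A_s f_y = 7510 × 500 = 3755000 N.
Try a within the flange: a = T/(0.85 f'_c b_f) = 3755000/(0.85 × 37.9 × 800) = 145.70 mm.
a = 145.70 > h_f = 100 mm: the block extends into the web. Split into flange-overhang and web parts.
C_f = 0.85 f'_c (b_f − b_w) h_f = 0.85 × 37.9 × (800 − 260) × 100 = 1739610 N.
Remaining web compression depth: a_w = (T − C_f)/(0.85 f'_c b_w) = (3755000 − 1739610)/(0.85 × 37.9 × 260) = 240.62 mm.
M_n = C_f(d − h_f/2) + (T − C_f)(d − a_w/2) = 1739610 × (725 − 50) + 2015390 × (725 − 120.31) = 1174.24 + 1218.69 = 2392.93 × 10⁶ N·mm.
M_n = 2392.93 kN·m.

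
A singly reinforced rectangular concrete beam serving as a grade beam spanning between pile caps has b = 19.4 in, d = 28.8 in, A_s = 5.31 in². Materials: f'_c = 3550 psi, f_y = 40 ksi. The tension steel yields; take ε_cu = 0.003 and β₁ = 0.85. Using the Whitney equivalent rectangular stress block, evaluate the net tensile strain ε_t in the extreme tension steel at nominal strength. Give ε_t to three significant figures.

a = A_s f_y/(0.85 f'_c b) = 3.628 in.
β₁ = 0.85, so c = a/β₁ = 3.628/0.85 = 4.268 in.
From the linear strain diagram with ε_cu = 0.003: ε_t = 0.003 (d − c)/c = 0.003 × (28.8 − 4.268)/4.268 = 0.0172.
Since ε_t ≥ 0.005, the section is tension-controlled.

ε_t ≈ 0.0172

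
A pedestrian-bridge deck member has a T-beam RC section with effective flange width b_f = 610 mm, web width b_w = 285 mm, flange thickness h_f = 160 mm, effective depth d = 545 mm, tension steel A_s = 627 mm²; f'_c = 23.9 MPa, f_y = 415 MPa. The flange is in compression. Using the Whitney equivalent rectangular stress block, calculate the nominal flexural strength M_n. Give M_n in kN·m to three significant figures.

M_n ≈ 139 kN·m

Tension: T = A_s f_y = 627 × 415 = 260205 N.
Try a within the flange: a = T/(0.85 f'_c b_f) = 260205/(0.85 × 23.9 × 610) = 21.00 mm.
Since a = 21.00 ≤ h_f = 160 mm, the stress block lies entirely in the flange; analyse as a rectangular beam of width b_f.
M_n = T(d − a/2) = 260205 × (545 − 10.5) = 139.08 × 10⁶ N·mm.
M_n = 139.08 kN·m.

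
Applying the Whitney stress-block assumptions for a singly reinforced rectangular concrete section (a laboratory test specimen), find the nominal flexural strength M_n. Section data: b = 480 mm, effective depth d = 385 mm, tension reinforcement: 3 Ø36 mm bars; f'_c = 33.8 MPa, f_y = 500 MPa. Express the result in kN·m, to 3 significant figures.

A_s = 3 × 1018 = 3054 mm².
T = A_s f_y = 3054 × 500 = 1527000 N = 1527 kN.
From C = T: a = T/(0.85 f'_c b) = 1527000/(0.85 × 33.8 × 480) = 110.73 mm.
M_n = T(d − a/2) = 1527 kN × (385 − 55.365) mm = 503.35 kN·m.

M_n ≈ 503 kN·m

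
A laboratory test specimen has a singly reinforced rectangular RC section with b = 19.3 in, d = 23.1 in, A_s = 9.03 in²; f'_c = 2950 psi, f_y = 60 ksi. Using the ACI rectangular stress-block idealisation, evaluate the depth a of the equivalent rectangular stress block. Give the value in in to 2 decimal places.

a ≈ 11.20 in

T = A_s f_y = 9.03 × 60 = 541.8 kips.
a = T/(0.85 f'_c b) = 541.8/(0.85 × 2.95 × 19.3) = 11.20 in.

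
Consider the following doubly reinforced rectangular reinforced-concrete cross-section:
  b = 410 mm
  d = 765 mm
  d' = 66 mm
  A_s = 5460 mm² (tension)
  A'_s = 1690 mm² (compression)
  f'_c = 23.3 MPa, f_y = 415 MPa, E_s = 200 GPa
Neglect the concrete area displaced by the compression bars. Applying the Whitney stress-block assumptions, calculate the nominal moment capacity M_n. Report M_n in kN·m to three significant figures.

Assume both tension and compression steel yield.
Net tension couple steel: A_s − A'_s = 3770 mm².
a = (A_s − A'_s) f_y / (0.85 f'_c b) = 1564550/(0.85 × 23.3 × 410) = 192.68 mm.
c = a/β₁ = 192.68/0.85 = 226.68 mm; ε'_s = 0.003(c − d')/c = 0.0021 ≥ f_y/E_s = 0.0021, so compression steel does yield.
M_n = (A_s − A'_s) f_y (d − a/2) + A'_s f_y (d − d') = [1564550 × (765 − 96.34) + 701350 × (765 − 66)] × 10⁻⁶ = 1046.15 + 490.24 = 1536.39 kN·m.

M_n ≈ 1540 kN·m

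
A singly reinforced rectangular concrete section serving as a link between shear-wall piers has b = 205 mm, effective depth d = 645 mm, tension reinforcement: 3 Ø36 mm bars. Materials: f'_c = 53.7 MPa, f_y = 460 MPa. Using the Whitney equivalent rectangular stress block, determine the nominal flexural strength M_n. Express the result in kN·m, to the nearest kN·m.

M_n ≈ 801 kN·m

A_s = 3 × 1018 = 3054 mm².
T = A_s f_y = 3054 × 460 = 1404840 N = 1404.84 kN.
From C = T: a = T/(0.85 f'_c b) = 1404840/(0.85 × 53.7 × 205) = 150.13 mm.
M_n = T(d − a/2) = 1404.84 kN × (645 − 75.065) mm = 800.67 kN·m.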